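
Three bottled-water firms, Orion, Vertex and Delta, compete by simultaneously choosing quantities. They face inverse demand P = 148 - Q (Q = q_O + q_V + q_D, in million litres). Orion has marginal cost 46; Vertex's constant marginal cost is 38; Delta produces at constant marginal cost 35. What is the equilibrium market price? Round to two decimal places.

66.75

Orion's profit: π_O = (148 - Q)q_O - (46q_O). Setting ∂π_O/∂q_O = 0: 102 - 2q_O - (q_V + q_D) = 0.
Vertex's profit: π_V = (148 - Q)q_V - (38q_V). Setting ∂π_V/∂q_V = 0: 110 - 2q_V - (q_O + q_D) = 0.
Delta's profit: π_D = (148 - Q)q_D - (35q_D). Setting ∂π_D/∂q_D = 0: 113 - 2q_D - (q_O + q_V) = 0.
Adding the 3 first-order conditions: 325 − 4Q = 0, so Q = 325/4.
Back-substituting: q_O = (102 − 325/4) = 83/4, q_V = (110 − 325/4) = 115/4, q_D = (113 − 325/4) = 127/4.
Total output Q = 325/4, so price P = 148 - 325/4 = 267/4.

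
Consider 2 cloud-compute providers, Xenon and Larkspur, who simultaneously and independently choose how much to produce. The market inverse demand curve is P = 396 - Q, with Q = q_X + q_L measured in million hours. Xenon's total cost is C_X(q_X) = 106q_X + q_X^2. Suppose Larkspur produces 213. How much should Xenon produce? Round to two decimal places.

19.25

With the rival's output fixed at 213, Xenon's profit is π_X = (396 - 213 - q_X)q_X - (106q_X + q_X²) = (183 - q_X)q_X - (106q_X + q_X²).
∂π_X/∂q_X = 77 - 4q_X = 0, so q_X = 77/4.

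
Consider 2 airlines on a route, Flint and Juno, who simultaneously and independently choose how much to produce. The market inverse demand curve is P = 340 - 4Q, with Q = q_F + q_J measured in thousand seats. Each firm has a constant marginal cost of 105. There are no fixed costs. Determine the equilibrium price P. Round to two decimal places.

183.33

Each firm earns π_i = (340 - 4Q)q_i - 105q_i.
First-order condition (treating rivals' output as given): 235 - 8q_i - 4q_j = 0.
With identical firms every q_j equals q_i, so q_j = q_i and 235 = 12q_i, giving q_i = 235/12.
Total output Q = 235/6, so price P = 340 - 4·(235/6) = 550/3.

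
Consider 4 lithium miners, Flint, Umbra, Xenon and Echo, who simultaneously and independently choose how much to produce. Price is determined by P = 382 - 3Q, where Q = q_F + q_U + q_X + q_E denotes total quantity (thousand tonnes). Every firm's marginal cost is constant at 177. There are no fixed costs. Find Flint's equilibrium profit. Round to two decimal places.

560.33

Each firm earns π_i = (382 - 3Q)q_i - 177q_i.
First-order condition (treating rivals' output as given): 205 - 6q_i - 3·Σ_{j≠i} q_j = 0.
By symmetry each firm produces the same amount; substituting Σ_{j≠i} q_j = 3q_i yields q_i = 205/15 = 41/3.
Price P = 382 - 3·(164/3) = 218.
Flint's profit: (218 - 177)·(41/3) = 1681/3.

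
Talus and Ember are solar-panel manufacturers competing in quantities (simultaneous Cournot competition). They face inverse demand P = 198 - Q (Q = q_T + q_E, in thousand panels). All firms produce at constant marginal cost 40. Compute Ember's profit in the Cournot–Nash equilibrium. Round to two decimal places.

A representative firm's profit is π_i = q_i(198 - Q) - 40q_i.
First-order condition (treating rivals' output as given): 158 - 2q_i - q_j = 0.
By symmetry each firm produces the same amount; substituting q_j = q_i yields q_i = 158/3.
Price P = 198 - 316/3 = 278/3.
Ember's profit: (278/3 - 40)·(158/3) = 2773.7778.

2773.78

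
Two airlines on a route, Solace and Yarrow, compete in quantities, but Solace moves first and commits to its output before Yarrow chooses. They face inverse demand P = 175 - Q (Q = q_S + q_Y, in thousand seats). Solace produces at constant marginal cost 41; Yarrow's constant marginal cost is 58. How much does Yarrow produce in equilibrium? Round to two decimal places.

The follower Yarrow best-responds to any q_S: π_Y = (175 - Q)q_Y - 58q_Y.
Follower FOC: 117 - q_S - 2q_Y = 0, so q_Y(q_S) = (117 - q_S)/2.
Solace substitutes q_Y(q_S) into its own profit: π_S = q_S(175 - q_S - (117 - q_S)/2) - 41q_S = (233/2 - (1/2)q_S)q_S - 41q_S.
Leader FOC: 151/2 - q_S = 0, so q_S = 151/2.
Then q_Y = (117 - 151/2)/2 = 83/4.

20.75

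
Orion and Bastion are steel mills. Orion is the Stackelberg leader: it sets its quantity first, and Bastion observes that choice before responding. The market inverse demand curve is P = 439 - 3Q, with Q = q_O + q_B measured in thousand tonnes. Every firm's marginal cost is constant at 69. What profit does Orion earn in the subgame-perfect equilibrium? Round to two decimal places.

5704.17

The follower Bastion best-responds to any q_O: π_B = (439 - 3Q)q_B - 69q_B.
∂π_B/∂q_B = 370 - 3q_O - 6q_B = 0 gives the reaction function q_B = (370 - 3q_O)/6.
Orion substitutes q_B(q_O) into its own profit: π_O = q_O(439 - 3q_O - (370 - 3q_O)/2) - 69q_O = (254 - (3/2)q_O)q_O - 69q_O.
Maximising: ∂π_O/∂q_O = 185 - 3q_O = 0, giving q_O = 185/3.
Then q_B = (370 - 3·(185/3))/6 = 185/6.
Price P = 439 - 3·(185/2) = 323/2.
Orion's profit: (323/2 - 69)·(185/3) = 5704.1667.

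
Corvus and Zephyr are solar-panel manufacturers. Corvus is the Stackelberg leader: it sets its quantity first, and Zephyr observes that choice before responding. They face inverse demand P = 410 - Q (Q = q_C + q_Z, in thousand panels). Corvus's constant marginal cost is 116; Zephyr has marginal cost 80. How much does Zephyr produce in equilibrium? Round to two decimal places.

100.50

The follower Zephyr best-responds to any q_C: π_Z = (410 - Q)q_Z - 80q_Z.
Follower FOC: 330 - q_C - 2q_Z = 0, so q_Z(q_C) = (330 - q_C)/2.
The leader anticipates this reaction. Substituting into P = 410 - Q gives P = 245 - (1/2)q_C, so π_C = (245 - (1/2)q_C)q_C - 116q_C.
Maximising: ∂π_C/∂q_C = 129 - q_C = 0, giving q_C = 129.
Then q_Z = (330 - 129)/2 = 201/2.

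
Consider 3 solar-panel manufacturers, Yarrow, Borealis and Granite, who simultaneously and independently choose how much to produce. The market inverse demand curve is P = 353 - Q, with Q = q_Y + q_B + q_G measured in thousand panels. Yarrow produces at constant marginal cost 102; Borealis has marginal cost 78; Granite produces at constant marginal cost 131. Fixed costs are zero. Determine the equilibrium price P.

Yarrow's profit: π_Y = (353 - Q)q_Y - (102q_Y). Setting ∂π_Y/∂q_Y = 0: 251 - 2q_Y - (q_B + q_G) = 0.
Borealis's first-order condition: 275 - 2q_B - (q_Y + q_G) = 0.
Granite's first-order condition: 222 - 2q_G - (q_Y + q_B) = 0.
Adding the 3 conditions: 748 − 2Q − 2Q = 0, i.e. Q = 187.
Back-substituting: q_Y = (251 − 187) = 64, q_B = (275 − 187) = 88, q_G = (222 − 187) = 35.
Total output Q = 187, so price P = 353 - 187 = 166.

166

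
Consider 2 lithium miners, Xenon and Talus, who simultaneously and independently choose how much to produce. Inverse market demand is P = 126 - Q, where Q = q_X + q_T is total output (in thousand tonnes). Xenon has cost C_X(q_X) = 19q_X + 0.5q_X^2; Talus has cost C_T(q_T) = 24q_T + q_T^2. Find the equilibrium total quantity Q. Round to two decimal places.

47.73

Xenon's profit: π_X = (126 - Q)q_X - (19q_X + (1/2)q_X²). Setting ∂π_X/∂q_X = 0: 107 - 3q_X - (q_T) = 0.
Talus's profit: π_T = (126 - Q)q_T - (24q_T + q_T²). Setting ∂π_T/∂q_T = 0: 102 - 4q_T - (q_X) = 0.
Best responses: q_X = (107 - q_T)/3, q_T = (102 - q_X)/4.
Solving the pair: q_X = 326/11, q_T = 199/11.
Total output Q = 326/11 + 199/11 = 525/11.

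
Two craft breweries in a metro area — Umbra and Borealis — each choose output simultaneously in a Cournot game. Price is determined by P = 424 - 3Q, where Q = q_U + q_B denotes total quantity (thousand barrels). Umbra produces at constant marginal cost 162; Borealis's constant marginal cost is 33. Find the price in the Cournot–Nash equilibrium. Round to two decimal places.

206.33

Umbra's profit: π_U = (424 - 3Q)q_U - (162q_U). Setting ∂π_U/∂q_U = 0: 262 - 6q_U - 3(q_B) = 0.
Borealis's profit: π_B = (424 - 3Q)q_B - (33q_B). Setting ∂π_B/∂q_B = 0: 391 - 6q_B - 3(q_U) = 0.
So q_U = (262 - 3q_B)/6 and q_B = (391 - 3q_U)/6.
Solving the pair: q_U = 133/9, q_B = 520/9.
Total output Q = 653/9, so price P = 424 - 3·(653/9) = 619/3.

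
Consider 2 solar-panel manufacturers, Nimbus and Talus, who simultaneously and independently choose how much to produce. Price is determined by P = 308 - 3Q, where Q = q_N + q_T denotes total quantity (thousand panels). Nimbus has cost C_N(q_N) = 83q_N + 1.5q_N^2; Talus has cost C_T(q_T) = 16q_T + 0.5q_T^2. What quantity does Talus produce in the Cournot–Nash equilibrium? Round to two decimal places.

Nimbus's profit: π_N = (308 - 3Q)q_N - (83q_N + (3/2)q_N²). Setting ∂π_N/∂q_N = 0: 225 - 9q_N - 3(q_T) = 0.
Talus's profit: π_T = (308 - 3Q)q_T - (16q_T + (1/2)q_T²). Setting ∂π_T/∂q_T = 0: 292 - 7q_T - 3(q_N) = 0.
So q_N = (225 - 3q_T)/9 and q_T = (292 - 3q_N)/7.
Solving the pair: q_N = 233/18, q_T = 217/6.

36.17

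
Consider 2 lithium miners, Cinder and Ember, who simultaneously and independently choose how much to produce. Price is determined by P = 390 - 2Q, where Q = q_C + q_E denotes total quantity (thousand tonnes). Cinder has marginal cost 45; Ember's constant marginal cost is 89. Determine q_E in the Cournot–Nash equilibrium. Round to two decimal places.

Cinder's profit: π_C = (390 - 2Q)q_C - (45q_C). Setting ∂π_C/∂q_C = 0: 345 - 4q_C - 2(q_E) = 0.
Ember's profit: π_E = (390 - 2Q)q_E - (89q_E). Setting ∂π_E/∂q_E = 0: 301 - 4q_E - 2(q_C) = 0.
Rearranging gives the reaction functions q_C = (345 - 2q_E)/4 and q_E = (301 - 2q_C)/4.
Solving the pair: q_C = 389/6, q_E = 257/6.

42.83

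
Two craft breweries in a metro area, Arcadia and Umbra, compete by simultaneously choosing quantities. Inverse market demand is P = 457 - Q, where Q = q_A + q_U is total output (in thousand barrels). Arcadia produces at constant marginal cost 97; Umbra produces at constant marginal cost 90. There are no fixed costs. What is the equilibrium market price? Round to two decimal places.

Arcadia's profit: π_A = (457 - Q)q_A - (97q_A). Setting ∂π_A/∂q_A = 0: 360 - 2q_A - (q_U) = 0.
Umbra's profit: π_U = (457 - Q)q_U - (90q_U). Setting ∂π_U/∂q_U = 0: 367 - 2q_U - (q_A) = 0.
Best responses: q_A = (360 - q_U)/2, q_U = (367 - q_A)/2.
Solving the pair: q_A = 353/3, q_U = 374/3.
Total output Q = 727/3, so price P = 457 - 727/3 = 644/3.

214.67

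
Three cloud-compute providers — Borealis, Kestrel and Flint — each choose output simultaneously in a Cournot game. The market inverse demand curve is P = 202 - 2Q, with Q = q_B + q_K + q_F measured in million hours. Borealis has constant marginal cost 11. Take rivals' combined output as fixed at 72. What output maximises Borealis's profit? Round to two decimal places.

11.75

With rivals' combined output fixed at 72, Borealis's profit is π_B = (202 - 2·72 - 2q_B)q_B - (11q_B) = (58 - 2q_B)q_B - (11q_B).
∂π_B/∂q_B = 47 - 4q_B = 0, so q_B = 47/4.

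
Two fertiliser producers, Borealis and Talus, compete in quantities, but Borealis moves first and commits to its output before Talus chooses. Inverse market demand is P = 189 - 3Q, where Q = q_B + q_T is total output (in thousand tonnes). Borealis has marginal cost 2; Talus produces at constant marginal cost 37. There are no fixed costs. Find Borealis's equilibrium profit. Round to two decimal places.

2053.50

The follower Talus best-responds to any q_B: π_T = (189 - 3Q)q_T - 37q_T.
Setting the follower's marginal profit to zero, 152 - 3q_B - 6q_T = 0, i.e. q_T = (152 - 3q_B)/6.
Borealis substitutes q_T(q_B) into its own profit: π_B = q_B(189 - 3q_B - (152 - 3q_B)/2) - 2q_B = (113 - (3/2)q_B)q_B - 2q_B.
Leader FOC: 111 - 3q_B = 0, so q_B = 37.
Then q_T = (152 - 3·37)/6 = 41/6.
Price P = 189 - 3·(263/6) = 115/2.
Borealis's profit: (115/2 - 2)·37 = 2053.5000.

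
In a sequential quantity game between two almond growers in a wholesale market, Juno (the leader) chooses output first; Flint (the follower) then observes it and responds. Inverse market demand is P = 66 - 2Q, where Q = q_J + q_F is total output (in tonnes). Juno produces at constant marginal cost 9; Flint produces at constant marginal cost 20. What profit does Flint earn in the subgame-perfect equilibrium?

The follower Flint best-responds to any q_J: π_F = (66 - 2Q)q_F - 20q_F.
Setting the follower's marginal profit to zero, 46 - 2q_J - 4q_F = 0, i.e. q_F = (46 - 2q_J)/4.
Juno substitutes q_F(q_J) into its own profit: π_J = q_J(66 - 2q_J - (46 - 2q_J)/2) - 9q_J = (43 - q_J)q_J - 9q_J.
Maximising: ∂π_J/∂q_J = 34 - 2q_J = 0, giving q_J = 17.
Then q_F = (46 - 2·17)/4 = 3.
Price P = 66 - 2·20 = 26.
Flint's profit: (26 - 20)·3 = 18.

18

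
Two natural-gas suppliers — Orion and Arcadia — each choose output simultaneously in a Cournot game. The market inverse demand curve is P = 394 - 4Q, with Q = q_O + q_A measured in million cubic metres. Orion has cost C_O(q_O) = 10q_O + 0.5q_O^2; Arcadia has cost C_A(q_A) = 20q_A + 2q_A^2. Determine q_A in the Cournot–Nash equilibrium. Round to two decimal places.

19.89

Orion's profit: π_O = (394 - 4Q)q_O - (10q_O + (1/2)q_O²). Setting ∂π_O/∂q_O = 0: 384 - 9q_O - 4(q_A) = 0.
Arcadia's first-order condition: 374 - 12q_A - 4(q_O) = 0.
Rearranging gives the reaction functions q_O = (384 - 4q_A)/9 and q_A = (374 - 4q_O)/12.
Substituting one into the other gives q_O = 778/23 and q_A = 915/46.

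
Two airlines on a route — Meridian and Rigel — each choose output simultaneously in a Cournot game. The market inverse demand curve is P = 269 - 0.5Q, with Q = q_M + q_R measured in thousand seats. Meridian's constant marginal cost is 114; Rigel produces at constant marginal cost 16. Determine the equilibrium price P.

133

Meridian's profit: π_M = (269 - 0.5Q)q_M - (114q_M). Setting ∂π_M/∂q_M = 0: 155 - q_M - (1/2)(q_R) = 0.
Rigel's profit: π_R = (269 - 0.5Q)q_R - (16q_R). Setting ∂π_R/∂q_R = 0: 253 - q_R - (1/2)(q_M) = 0.
Best responses: q_M = (155 - (1/2)q_R), q_R = (253 - (1/2)q_M).
Substituting one into the other gives q_M = 38 and q_R = 234.
Total output Q = 272, so price P = 269 - (1/2)·272 = 133.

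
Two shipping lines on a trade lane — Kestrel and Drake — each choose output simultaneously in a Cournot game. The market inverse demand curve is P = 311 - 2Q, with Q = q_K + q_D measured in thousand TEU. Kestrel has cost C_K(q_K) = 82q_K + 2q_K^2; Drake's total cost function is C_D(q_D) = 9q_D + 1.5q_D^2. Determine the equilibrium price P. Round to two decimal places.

Kestrel's profit: π_K = (311 - 2Q)q_K - (82q_K + 2q_K²). Setting ∂π_K/∂q_K = 0: 229 - 8q_K - 2(q_D) = 0.
Drake's first-order condition: 302 - 7q_D - 2(q_K) = 0.
Rearranging gives the reaction functions q_K = (229 - 2q_D)/8 and q_D = (302 - 2q_K)/7.
Solving the pair: q_K = 999/52, q_D = 979/26.
Total output Q = 56.8654, so price P = 311 - 2·56.8654 = 197.2692.

197.27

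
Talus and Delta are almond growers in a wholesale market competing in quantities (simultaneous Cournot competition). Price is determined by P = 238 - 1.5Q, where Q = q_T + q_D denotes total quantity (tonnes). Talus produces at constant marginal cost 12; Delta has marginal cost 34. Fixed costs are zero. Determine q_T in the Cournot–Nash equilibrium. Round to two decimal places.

55.11

Talus's profit: π_T = (238 - 1.5Q)q_T - (12q_T). Setting ∂π_T/∂q_T = 0: 226 - 3q_T - (3/2)(q_D) = 0.
Delta's profit: π_D = (238 - 1.5Q)q_D - (34q_D). Setting ∂π_D/∂q_D = 0: 204 - 3q_D - (3/2)(q_T) = 0.
So q_T = (226 - (3/2)q_D)/3 and q_D = (204 - (3/2)q_T)/3.
Substituting one into the other gives q_T = 496/9 and q_D = 364/9.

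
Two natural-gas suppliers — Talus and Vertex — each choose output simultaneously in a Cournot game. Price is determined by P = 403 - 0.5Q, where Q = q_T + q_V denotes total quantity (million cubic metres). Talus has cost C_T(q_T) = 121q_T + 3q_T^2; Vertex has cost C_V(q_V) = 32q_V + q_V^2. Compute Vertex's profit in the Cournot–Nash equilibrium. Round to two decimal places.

21014.15

Talus's profit: π_T = (403 - 0.5Q)q_T - (121q_T + 3q_T²). Setting ∂π_T/∂q_T = 0: 282 - 7q_T - (1/2)(q_V) = 0.
Vertex's profit: π_V = (403 - 0.5Q)q_V - (32q_V + q_V²). Setting ∂π_V/∂q_V = 0: 371 - 3q_V - (1/2)(q_T) = 0.
Best responses: q_T = (282 - (1/2)q_V)/7, q_V = (371 - (1/2)q_T)/3.
Solving the pair: q_T = 31.8313, q_V = 118.3614.
Price P = 403 - (1/2)·150.1928 = 327.9036.
Vertex's profit: 327.9036·118.3614 - 32·118.3614 - 118.3614² = 21014.1478.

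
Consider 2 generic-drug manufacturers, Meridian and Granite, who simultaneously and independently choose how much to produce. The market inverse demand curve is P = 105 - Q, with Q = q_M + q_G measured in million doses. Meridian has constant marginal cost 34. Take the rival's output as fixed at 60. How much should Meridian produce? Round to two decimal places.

5.50

With the rival's output fixed at 60, Meridian's profit is π_M = (105 - 60 - q_M)q_M - (34q_M) = (45 - q_M)q_M - (34q_M).
∂π_M/∂q_M = 11 - 2q_M = 0, so q_M = 11/2.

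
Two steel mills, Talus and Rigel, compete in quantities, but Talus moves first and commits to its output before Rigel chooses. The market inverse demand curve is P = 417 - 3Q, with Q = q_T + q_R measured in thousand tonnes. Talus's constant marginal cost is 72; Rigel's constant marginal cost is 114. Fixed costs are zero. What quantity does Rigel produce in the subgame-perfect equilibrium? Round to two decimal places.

The follower Rigel best-responds to any q_T: π_R = (417 - 3Q)q_R - 114q_R.
Setting the follower's marginal profit to zero, 303 - 3q_T - 6q_R = 0, i.e. q_R = (303 - 3q_T)/6.
Talus substitutes q_R(q_T) into its own profit: π_T = q_T(417 - 3q_T - (303 - 3q_T)/2) - 72q_T = (531/2 - (3/2)q_T)q_T - 72q_T.
Leader FOC: 387/2 - 3q_T = 0, so q_T = 129/2.
Then q_R = (303 - 3·(129/2))/6 = 73/4.

18.25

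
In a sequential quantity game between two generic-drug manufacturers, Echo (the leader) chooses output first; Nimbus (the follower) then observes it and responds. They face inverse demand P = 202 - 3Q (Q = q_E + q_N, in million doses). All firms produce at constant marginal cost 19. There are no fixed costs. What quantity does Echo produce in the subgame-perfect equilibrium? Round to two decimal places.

30.50

Solve by backward induction. Given q_E, the follower Nimbus maximises π_N = (202 - 3q_E - 3q_N)q_N - 19q_N.
∂π_N/∂q_N = 183 - 3q_E - 6q_N = 0 gives the reaction function q_N = (183 - 3q_E)/6.
The leader anticipates this reaction. Substituting into P = 202 - 3Q gives P = 221/2 - (3/2)q_E, so π_E = (221/2 - (3/2)q_E)q_E - 19q_E.
The leader's first-order condition 183/2 - 3q_E = 0 yields q_E = 61/2.
Then q_N = (183 - 3·(61/2))/6 = 61/4.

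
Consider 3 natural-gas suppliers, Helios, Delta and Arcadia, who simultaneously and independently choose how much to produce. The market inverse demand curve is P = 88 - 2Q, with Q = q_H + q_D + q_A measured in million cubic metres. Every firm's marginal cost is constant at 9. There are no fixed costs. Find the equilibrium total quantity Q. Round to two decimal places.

29.63

A representative firm's profit is π_i = q_i(88 - 2Q) - 9q_i.
Setting ∂π_i/∂q_i = 0 with rivals' quantities fixed: 79 - 4q_i - 2·Σ_{j≠i} q_j = 0.
With identical firms every q_j equals q_i, so Σ_{j≠i} q_j = 2q_i and 79 = 8q_i, giving q_i = 79/8.
Total output Q = 79/8 + 79/8 + 79/8 = 237/8.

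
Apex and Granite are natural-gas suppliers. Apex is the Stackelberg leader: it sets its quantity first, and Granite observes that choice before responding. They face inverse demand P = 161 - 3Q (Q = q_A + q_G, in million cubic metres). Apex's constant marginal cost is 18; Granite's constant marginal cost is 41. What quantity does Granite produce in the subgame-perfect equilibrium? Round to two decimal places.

Solve by backward induction. Given q_A, the follower Granite maximises π_G = (161 - 3q_A - 3q_G)q_G - 41q_G.
∂π_G/∂q_G = 120 - 3q_A - 6q_G = 0 gives the reaction function q_G = (120 - 3q_A)/6.
Apex substitutes q_G(q_A) into its own profit: π_A = q_A(161 - 3q_A - (120 - 3q_A)/2) - 18q_A = (101 - (3/2)q_A)q_A - 18q_A.
The leader's first-order condition 83 - 3q_A = 0 yields q_A = 83/3.
Then q_G = (120 - 3·(83/3))/6 = 37/6.

6.17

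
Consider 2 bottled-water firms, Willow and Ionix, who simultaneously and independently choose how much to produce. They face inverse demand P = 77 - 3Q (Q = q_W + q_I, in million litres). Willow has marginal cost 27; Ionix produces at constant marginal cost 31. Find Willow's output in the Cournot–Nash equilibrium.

Willow's profit: π_W = (77 - 3Q)q_W - (27q_W). Setting ∂π_W/∂q_W = 0: 50 - 6q_W - 3(q_I) = 0.
Ionix's first-order condition: 46 - 6q_I - 3(q_W) = 0.
Best responses: q_W = (50 - 3q_I)/6, q_I = (46 - 3q_W)/6.
Solving the pair: q_W = 6, q_I = 14/3.

6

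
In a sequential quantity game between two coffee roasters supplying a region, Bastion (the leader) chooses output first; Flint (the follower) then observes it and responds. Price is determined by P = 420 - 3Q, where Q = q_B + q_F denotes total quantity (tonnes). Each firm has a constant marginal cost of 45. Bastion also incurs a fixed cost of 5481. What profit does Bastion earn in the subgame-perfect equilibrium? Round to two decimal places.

378.38

Solve by backward induction. Given q_B, the follower Flint maximises π_F = (420 - 3q_B - 3q_F)q_F - 45q_F.
Follower FOC: 375 - 3q_B - 6q_F = 0, so q_F(q_B) = (375 - 3q_B)/6.
Bastion substitutes q_F(q_B) into its own profit: π_B = q_B(420 - 3q_B - (375 - 3q_B)/2) - 45q_B = (465/2 - (3/2)q_B)q_B - 45q_B.
The leader's first-order condition 375/2 - 3q_B = 0 yields q_B = 125/2.
Then q_F = (375 - 3·(125/2))/6 = 125/4.
Price P = 420 - 3·(375/4) = 555/4.
Bastion's profit: (555/4 - 45)·(125/2) - 5481 = 378.3750.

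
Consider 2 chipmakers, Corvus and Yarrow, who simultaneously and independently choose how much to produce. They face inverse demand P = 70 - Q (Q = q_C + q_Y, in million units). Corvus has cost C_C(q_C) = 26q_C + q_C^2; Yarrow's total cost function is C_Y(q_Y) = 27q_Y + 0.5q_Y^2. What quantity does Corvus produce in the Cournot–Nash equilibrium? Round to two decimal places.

8.09

Corvus's profit: π_C = (70 - Q)q_C - (26q_C + q_C²). Setting ∂π_C/∂q_C = 0: 44 - 4q_C - (q_Y) = 0.
Yarrow's profit: π_Y = (70 - Q)q_Y - (27q_Y + (1/2)q_Y²). Setting ∂π_Y/∂q_Y = 0: 43 - 3q_Y - (q_C) = 0.
So q_C = (44 - q_Y)/4 and q_Y = (43 - q_C)/3.
Solving the pair: q_C = 89/11, q_Y = 128/11.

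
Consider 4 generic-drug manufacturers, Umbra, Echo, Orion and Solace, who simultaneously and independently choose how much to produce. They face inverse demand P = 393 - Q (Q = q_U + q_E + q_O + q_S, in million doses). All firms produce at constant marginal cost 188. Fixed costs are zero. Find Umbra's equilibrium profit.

A representative firm's profit is π_i = q_i(393 - Q) - 188q_i.
First-order condition (treating rivals' output as given): 205 - 2q_i - Σ_{j≠i} q_j = 0.
By symmetry each firm produces the same amount; substituting Σ_{j≠i} q_j = 3q_i yields q_i = 205/5 = 41.
Price P = 393 - 164 = 229.
Umbra's profit: (229 - 188)·41 = 1681.

1681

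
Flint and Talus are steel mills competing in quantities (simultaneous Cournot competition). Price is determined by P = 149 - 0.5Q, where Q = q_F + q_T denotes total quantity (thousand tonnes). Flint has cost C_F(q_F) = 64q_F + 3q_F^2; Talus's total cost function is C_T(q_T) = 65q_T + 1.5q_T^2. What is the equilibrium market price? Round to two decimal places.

Flint's profit: π_F = (149 - 0.5Q)q_F - (64q_F + 3q_F²). Setting ∂π_F/∂q_F = 0: 85 - 7q_F - (1/2)(q_T) = 0.
Talus's profit: π_T = (149 - 0.5Q)q_T - (65q_T + (3/2)q_T²). Setting ∂π_T/∂q_T = 0: 84 - 4q_T - (1/2)(q_F) = 0.
Rearranging gives the reaction functions q_F = (85 - (1/2)q_T)/7 and q_T = (84 - (1/2)q_F)/4.
Substituting one into the other gives q_F = 1192/111 and q_T = 19.6577.
Total output Q = 30.3964, so price P = 149 - (1/2)·30.3964 = 133.8018.

133.80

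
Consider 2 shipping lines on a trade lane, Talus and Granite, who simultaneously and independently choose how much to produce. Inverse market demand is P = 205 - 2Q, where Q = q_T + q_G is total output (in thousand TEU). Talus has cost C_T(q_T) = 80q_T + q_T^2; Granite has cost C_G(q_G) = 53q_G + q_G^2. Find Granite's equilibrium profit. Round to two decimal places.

1283.92

Talus's profit: π_T = (205 - 2Q)q_T - (80q_T + q_T²). Setting ∂π_T/∂q_T = 0: 125 - 6q_T - 2(q_G) = 0.
Granite's first-order condition: 152 - 6q_G - 2(q_T) = 0.
So q_T = (125 - 2q_G)/6 and q_G = (152 - 2q_T)/6.
Solving the pair: q_T = 223/16, q_G = 331/16.
Price P = 205 - 2·(277/8) = 543/4.
Granite's profit: (543/4)·(331/16) - 53·(331/16) - (331/16)² = 1283.9180.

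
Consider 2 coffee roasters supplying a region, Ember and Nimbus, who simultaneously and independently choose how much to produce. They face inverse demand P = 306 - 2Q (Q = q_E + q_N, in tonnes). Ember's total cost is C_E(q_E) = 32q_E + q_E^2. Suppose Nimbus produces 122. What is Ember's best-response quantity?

With the rival's output fixed at 122, Ember's profit is π_E = (306 - 2·122 - 2q_E)q_E - (32q_E + q_E²) = (62 - 2q_E)q_E - (32q_E + q_E²).
∂π_E/∂q_E = 30 - 6q_E = 0, so q_E = 5.

5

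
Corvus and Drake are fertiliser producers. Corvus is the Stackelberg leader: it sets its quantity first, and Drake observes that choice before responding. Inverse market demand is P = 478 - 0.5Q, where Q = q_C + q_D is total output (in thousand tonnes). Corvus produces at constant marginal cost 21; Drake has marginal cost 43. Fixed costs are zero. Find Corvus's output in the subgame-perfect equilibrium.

479

Solve by backward induction. Given q_C, the follower Drake maximises π_D = (478 - (1/2)q_C - (1/2)q_D)q_D - 43q_D.
Setting the follower's marginal profit to zero, 435 - (1/2)q_C - q_D = 0, i.e. q_D = (435 - (1/2)q_C).
The leader anticipates this reaction. Substituting into P = 478 - 0.5Q gives P = 521/2 - (1/4)q_C, so π_C = (521/2 - (1/4)q_C)q_C - 21q_C.
Maximising: ∂π_C/∂q_C = 479/2 - (1/2)q_C = 0, giving q_C = 479.
Then q_D = (435 - (1/2)·479) = 391/2.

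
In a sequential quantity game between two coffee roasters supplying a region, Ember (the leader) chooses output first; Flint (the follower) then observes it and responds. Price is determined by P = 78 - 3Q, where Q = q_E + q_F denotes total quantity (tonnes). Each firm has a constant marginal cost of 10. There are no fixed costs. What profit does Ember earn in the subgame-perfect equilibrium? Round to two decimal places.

Solve by backward induction. Given q_E, the follower Flint maximises π_F = (78 - 3q_E - 3q_F)q_F - 10q_F.
∂π_F/∂q_F = 68 - 3q_E - 6q_F = 0 gives the reaction function q_F = (68 - 3q_E)/6.
The leader anticipates this reaction. Substituting into P = 78 - 3Q gives P = 44 - (3/2)q_E, so π_E = (44 - (3/2)q_E)q_E - 10q_E.
Leader FOC: 34 - 3q_E = 0, so q_E = 34/3.
Then q_F = (68 - 3·(34/3))/6 = 17/3.
Price P = 78 - 3·17 = 27.
Ember's profit: (27 - 10)·(34/3) = 578/3.

192.67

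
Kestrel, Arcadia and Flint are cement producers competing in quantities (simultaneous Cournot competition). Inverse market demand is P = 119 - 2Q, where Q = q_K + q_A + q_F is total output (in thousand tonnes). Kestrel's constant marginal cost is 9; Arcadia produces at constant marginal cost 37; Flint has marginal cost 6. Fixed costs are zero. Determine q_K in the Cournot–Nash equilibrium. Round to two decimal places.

16.88

Kestrel's profit: π_K = (119 - 2Q)q_K - (9q_K). Setting ∂π_K/∂q_K = 0: 110 - 4q_K - 2(q_A + q_F) = 0.
Arcadia's profit: π_A = (119 - 2Q)q_A - (37q_A). Setting ∂π_A/∂q_A = 0: 82 - 4q_A - 2(q_K + q_F) = 0.
Flint's first-order condition: 113 - 4q_F - 2(q_K + q_A) = 0.
Adding the 3 conditions: 305 − 4Q − 4Q = 0, i.e. Q = 305/8.
Back-substituting: q_K = (110 − 305/4)/2 = 135/8, q_A = (82 − 305/4)/2 = 23/8, q_F = (113 − 305/4)/2 = 147/8.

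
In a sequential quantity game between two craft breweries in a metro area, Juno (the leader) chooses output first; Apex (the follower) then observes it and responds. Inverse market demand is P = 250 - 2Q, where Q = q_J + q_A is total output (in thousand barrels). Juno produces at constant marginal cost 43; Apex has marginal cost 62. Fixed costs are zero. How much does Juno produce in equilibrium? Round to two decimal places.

The follower Apex best-responds to any q_J: π_A = (250 - 2Q)q_A - 62q_A.
Follower FOC: 188 - 2q_J - 4q_A = 0, so q_A(q_J) = (188 - 2q_J)/4.
Juno substitutes q_A(q_J) into its own profit: π_J = q_J(250 - 2q_J - (188 - 2q_J)/2) - 43q_J = (156 - q_J)q_J - 43q_J.
The leader's first-order condition 113 - 2q_J = 0 yields q_J = 113/2.
Then q_A = (188 - 2·(113/2))/4 = 75/4.

56.50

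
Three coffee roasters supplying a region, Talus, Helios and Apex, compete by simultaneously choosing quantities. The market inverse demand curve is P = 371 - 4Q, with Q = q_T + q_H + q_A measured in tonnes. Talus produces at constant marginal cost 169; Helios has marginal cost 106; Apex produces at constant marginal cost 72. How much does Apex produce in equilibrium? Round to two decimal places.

26.88

Talus's profit: π_T = (371 - 4Q)q_T - (169q_T). Setting ∂π_T/∂q_T = 0: 202 - 8q_T - 4(q_H + q_A) = 0.
Helios's first-order condition: 265 - 8q_H - 4(q_T + q_A) = 0.
Apex's profit: π_A = (371 - 4Q)q_A - (72q_A). Setting ∂π_A/∂q_A = 0: 299 - 8q_A - 4(q_T + q_H) = 0.
Adding the 3 first-order conditions: 766 − 16Q = 0, so Q = 383/8.
Back-substituting: q_T = (202 − 383/2)/4 = 21/8, q_H = (265 − 383/2)/4 = 147/8, q_A = (299 − 383/2)/4 = 215/8.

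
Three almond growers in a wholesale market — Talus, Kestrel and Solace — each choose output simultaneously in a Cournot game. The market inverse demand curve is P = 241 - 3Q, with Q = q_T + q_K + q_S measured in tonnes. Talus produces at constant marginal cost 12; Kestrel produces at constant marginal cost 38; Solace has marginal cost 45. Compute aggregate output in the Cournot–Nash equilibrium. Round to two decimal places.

52.33

Talus's profit: π_T = (241 - 3Q)q_T - (12q_T). Setting ∂π_T/∂q_T = 0: 229 - 6q_T - 3(q_K + q_S) = 0.
Kestrel's profit: π_K = (241 - 3Q)q_K - (38q_K). Setting ∂π_K/∂q_K = 0: 203 - 6q_K - 3(q_T + q_S) = 0.
Solace's first-order condition: 196 - 6q_S - 3(q_T + q_K) = 0.
Adding the 3 conditions: 628 − 6Q − 6Q = 0, i.e. Q = 157/3.
Back-substituting: q_T = (229 − 157)/3 = 24, q_K = (203 − 157)/3 = 46/3, q_S = (196 − 157)/3 = 13.
Total output Q = 24 + 46/3 + 13 = 157/3.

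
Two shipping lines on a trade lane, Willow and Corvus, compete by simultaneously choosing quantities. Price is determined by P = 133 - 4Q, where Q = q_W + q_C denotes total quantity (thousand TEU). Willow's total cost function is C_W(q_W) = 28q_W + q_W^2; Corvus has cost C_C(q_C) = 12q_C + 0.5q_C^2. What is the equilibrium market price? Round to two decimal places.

Willow's profit: π_W = (133 - 4Q)q_W - (28q_W + q_W²). Setting ∂π_W/∂q_W = 0: 105 - 10q_W - 4(q_C) = 0.
Corvus's first-order condition: 121 - 9q_C - 4(q_W) = 0.
Best responses: q_W = (105 - 4q_C)/10, q_C = (121 - 4q_W)/9.
Substituting one into the other gives q_W = 461/74 and q_C = 395/37.
Total output Q = 1251/74, so price P = 133 - 4·(1251/74) = 65.3784.

65.38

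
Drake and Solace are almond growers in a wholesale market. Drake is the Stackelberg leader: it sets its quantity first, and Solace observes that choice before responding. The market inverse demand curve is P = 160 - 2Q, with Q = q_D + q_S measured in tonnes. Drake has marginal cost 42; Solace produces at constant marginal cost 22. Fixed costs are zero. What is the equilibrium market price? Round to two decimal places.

The follower Solace best-responds to any q_D: π_S = (160 - 2Q)q_S - 22q_S.
∂π_S/∂q_S = 138 - 2q_D - 4q_S = 0 gives the reaction function q_S = (138 - 2q_D)/4.
The leader anticipates this reaction. Substituting into P = 160 - 2Q gives P = 91 - q_D, so π_D = (91 - q_D)q_D - 42q_D.
The leader's first-order condition 49 - 2q_D = 0 yields q_D = 49/2.
Then q_S = (138 - 2·(49/2))/4 = 89/4.
Total output Q = 187/4, so price P = 160 - 2·(187/4) = 133/2.

66.50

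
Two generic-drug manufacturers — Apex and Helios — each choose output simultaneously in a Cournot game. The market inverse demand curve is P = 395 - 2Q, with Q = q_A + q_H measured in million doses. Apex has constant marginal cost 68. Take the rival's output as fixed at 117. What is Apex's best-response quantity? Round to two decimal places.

23.25

With the rival's output fixed at 117, Apex's profit is π_A = (395 - 2·117 - 2q_A)q_A - (68q_A) = (161 - 2q_A)q_A - (68q_A).
∂π_A/∂q_A = 93 - 4q_A = 0, so q_A = 93/4.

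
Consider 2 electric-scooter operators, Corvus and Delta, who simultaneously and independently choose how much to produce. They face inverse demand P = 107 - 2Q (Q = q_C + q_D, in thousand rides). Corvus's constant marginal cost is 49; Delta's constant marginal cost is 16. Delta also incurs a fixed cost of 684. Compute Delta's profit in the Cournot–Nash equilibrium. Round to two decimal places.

Corvus's profit: π_C = (107 - 2Q)q_C - (49q_C). Setting ∂π_C/∂q_C = 0: 58 - 4q_C - 2(q_D) = 0.
Delta's first-order condition: 91 - 4q_D - 2(q_C) = 0.
So q_C = (58 - 2q_D)/4 and q_D = (91 - 2q_C)/4.
Solving the pair: q_C = 25/6, q_D = 62/3.
Price P = 107 - 2·(149/6) = 172/3.
Delta's profit: (172/3 - 16)·(62/3) - 684 = 1532/9.

170.22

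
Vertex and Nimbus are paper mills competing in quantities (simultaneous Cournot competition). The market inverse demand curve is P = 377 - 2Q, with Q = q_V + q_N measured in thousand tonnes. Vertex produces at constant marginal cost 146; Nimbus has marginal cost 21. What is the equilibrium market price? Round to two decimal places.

181.33

Vertex's profit: π_V = (377 - 2Q)q_V - (146q_V). Setting ∂π_V/∂q_V = 0: 231 - 4q_V - 2(q_N) = 0.
Nimbus's first-order condition: 356 - 4q_N - 2(q_V) = 0.
Rearranging gives the reaction functions q_V = (231 - 2q_N)/4 and q_N = (356 - 2q_V)/4.
Substituting one into the other gives q_V = 53/3 and q_N = 481/6.
Total output Q = 587/6, so price P = 377 - 2·(587/6) = 544/3.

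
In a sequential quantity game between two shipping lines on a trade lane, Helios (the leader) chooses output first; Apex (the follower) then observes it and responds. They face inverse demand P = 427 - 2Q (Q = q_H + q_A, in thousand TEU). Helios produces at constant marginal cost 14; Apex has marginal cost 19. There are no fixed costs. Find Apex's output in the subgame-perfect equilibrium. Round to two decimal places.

Solve by backward induction. Given q_H, the follower Apex maximises π_A = (427 - 2q_H - 2q_A)q_A - 19q_A.
∂π_A/∂q_A = 408 - 2q_H - 4q_A = 0 gives the reaction function q_A = (408 - 2q_H)/4.
The leader anticipates this reaction. Substituting into P = 427 - 2Q gives P = 223 - q_H, so π_H = (223 - q_H)q_H - 14q_H.
The leader's first-order condition 209 - 2q_H = 0 yields q_H = 209/2.
Then q_A = (408 - 2·(209/2))/4 = 199/4.

49.75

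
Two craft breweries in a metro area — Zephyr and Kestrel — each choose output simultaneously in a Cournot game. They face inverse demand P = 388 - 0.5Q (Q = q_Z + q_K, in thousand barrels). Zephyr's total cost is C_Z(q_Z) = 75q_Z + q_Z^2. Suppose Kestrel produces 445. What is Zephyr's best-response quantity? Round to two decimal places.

With the rival's output fixed at 445, Zephyr's profit is π_Z = (388 - (1/2)·445 - (1/2)q_Z)q_Z - (75q_Z + q_Z²) = (331/2 - (1/2)q_Z)q_Z - (75q_Z + q_Z²).
∂π_Z/∂q_Z = 181/2 - 3q_Z = 0, so q_Z = 181/6.

30.17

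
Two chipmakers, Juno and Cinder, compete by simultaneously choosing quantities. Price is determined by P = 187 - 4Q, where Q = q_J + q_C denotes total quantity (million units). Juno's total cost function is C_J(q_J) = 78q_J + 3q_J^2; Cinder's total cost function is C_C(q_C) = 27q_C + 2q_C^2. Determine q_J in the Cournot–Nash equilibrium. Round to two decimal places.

4.39

Juno's profit: π_J = (187 - 4Q)q_J - (78q_J + 3q_J²). Setting ∂π_J/∂q_J = 0: 109 - 14q_J - 4(q_C) = 0.
Cinder's first-order condition: 160 - 12q_C - 4(q_J) = 0.
So q_J = (109 - 4q_C)/14 and q_C = (160 - 4q_J)/12.
Solving the pair: q_J = 167/38, q_C = 451/38.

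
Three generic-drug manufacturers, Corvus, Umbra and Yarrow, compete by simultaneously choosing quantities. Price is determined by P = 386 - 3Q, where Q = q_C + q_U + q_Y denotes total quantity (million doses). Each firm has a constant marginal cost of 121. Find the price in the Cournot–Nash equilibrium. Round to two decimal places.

Each firm earns π_i = (386 - 3Q)q_i - 121q_i.
Setting ∂π_i/∂q_i = 0 with rivals' quantities fixed: 265 - 6q_i - 3·Σ_{j≠i} q_j = 0.
By symmetry each firm produces the same amount; substituting Σ_{j≠i} q_j = 2q_i yields q_i = 265/12.
Total output Q = 265/4, so price P = 386 - 3·(265/4) = 749/4.

187.25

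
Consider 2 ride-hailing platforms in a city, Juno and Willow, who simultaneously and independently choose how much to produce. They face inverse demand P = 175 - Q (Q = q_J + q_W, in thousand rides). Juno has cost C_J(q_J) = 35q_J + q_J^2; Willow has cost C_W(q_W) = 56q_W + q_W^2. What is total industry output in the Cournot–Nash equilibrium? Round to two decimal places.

51.80

Juno's profit: π_J = (175 - Q)q_J - (35q_J + q_J²). Setting ∂π_J/∂q_J = 0: 140 - 4q_J - (q_W) = 0.
Willow's first-order condition: 119 - 4q_W - (q_J) = 0.
Rearranging gives the reaction functions q_J = (140 - q_W)/4 and q_W = (119 - q_J)/4.
Substituting one into the other gives q_J = 147/5 and q_W = 112/5.
Total output Q = 147/5 + 112/5 = 259/5.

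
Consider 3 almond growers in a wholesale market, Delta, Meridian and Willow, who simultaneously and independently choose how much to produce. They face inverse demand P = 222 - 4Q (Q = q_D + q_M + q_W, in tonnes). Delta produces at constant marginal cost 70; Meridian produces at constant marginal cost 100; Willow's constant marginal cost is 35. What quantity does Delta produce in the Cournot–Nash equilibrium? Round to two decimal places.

9.19

Delta's profit: π_D = (222 - 4Q)q_D - (70q_D). Setting ∂π_D/∂q_D = 0: 152 - 8q_D - 4(q_M + q_W) = 0.
Meridian's profit: π_M = (222 - 4Q)q_M - (100q_M). Setting ∂π_M/∂q_M = 0: 122 - 8q_M - 4(q_D + q_W) = 0.
Willow's profit: π_W = (222 - 4Q)q_W - (35q_W). Setting ∂π_W/∂q_W = 0: 187 - 8q_W - 4(q_D + q_M) = 0.
Summing all 3 equations gives 461 − 16Q = 0, hence Q = 461/16.
Back-substituting: q_D = (152 − 461/4)/4 = 147/16, q_M = (122 − 461/4)/4 = 27/16, q_W = (187 − 461/4)/4 = 287/16.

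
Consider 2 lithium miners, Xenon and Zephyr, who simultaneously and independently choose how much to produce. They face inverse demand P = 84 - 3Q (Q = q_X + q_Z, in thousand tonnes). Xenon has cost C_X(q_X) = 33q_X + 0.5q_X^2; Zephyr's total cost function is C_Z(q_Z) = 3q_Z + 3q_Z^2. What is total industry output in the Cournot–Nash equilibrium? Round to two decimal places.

10.44

Xenon's profit: π_X = (84 - 3Q)q_X - (33q_X + (1/2)q_X²). Setting ∂π_X/∂q_X = 0: 51 - 7q_X - 3(q_Z) = 0.
Zephyr's first-order condition: 81 - 12q_Z - 3(q_X) = 0.
So q_X = (51 - 3q_Z)/7 and q_Z = (81 - 3q_X)/12.
Solving the pair: q_X = 123/25, q_Z = 138/25.
Total output Q = 123/25 + 138/25 = 261/25.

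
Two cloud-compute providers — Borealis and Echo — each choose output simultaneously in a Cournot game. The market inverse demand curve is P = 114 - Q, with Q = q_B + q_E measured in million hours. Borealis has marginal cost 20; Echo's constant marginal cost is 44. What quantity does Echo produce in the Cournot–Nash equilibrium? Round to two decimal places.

Borealis's profit: π_B = (114 - Q)q_B - (20q_B). Setting ∂π_B/∂q_B = 0: 94 - 2q_B - (q_E) = 0.
Echo's profit: π_E = (114 - Q)q_E - (44q_E). Setting ∂π_E/∂q_E = 0: 70 - 2q_E - (q_B) = 0.
Best responses: q_B = (94 - q_E)/2, q_E = (70 - q_B)/2.
Substituting one into the other gives q_B = 118/3 and q_E = 46/3.

15.33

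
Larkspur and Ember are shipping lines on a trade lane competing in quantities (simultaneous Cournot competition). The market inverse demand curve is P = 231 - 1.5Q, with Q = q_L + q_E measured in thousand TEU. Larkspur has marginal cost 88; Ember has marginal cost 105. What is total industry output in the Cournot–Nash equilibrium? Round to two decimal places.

Larkspur's profit: π_L = (231 - 1.5Q)q_L - (88q_L). Setting ∂π_L/∂q_L = 0: 143 - 3q_L - (3/2)(q_E) = 0.
Ember's first-order condition: 126 - 3q_E - (3/2)(q_L) = 0.
Rearranging gives the reaction functions q_L = (143 - (3/2)q_E)/3 and q_E = (126 - (3/2)q_L)/3.
Substituting one into the other gives q_L = 320/9 and q_E = 218/9.
Total output Q = 320/9 + 218/9 = 538/9.

59.78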